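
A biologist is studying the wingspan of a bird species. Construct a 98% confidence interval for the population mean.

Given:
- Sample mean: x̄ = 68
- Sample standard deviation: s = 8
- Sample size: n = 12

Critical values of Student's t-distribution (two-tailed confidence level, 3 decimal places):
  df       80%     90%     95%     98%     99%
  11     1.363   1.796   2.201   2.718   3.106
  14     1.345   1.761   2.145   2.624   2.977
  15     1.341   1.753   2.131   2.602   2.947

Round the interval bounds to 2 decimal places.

The population standard deviation σ is unknown (only the sample standard deviation s is given), so use a t-interval with df = n - 1 = 12 - 1 = 11.

For 98% confidence with df = 11, t* = 2.718 (from t-table)

Standard error: SE = s/√n = 8/√12 = 2.309401

Margin of error: E = t* × SE = 2.718 × 2.309401 = 6.2770

T-interval: x̄ ± E = 68 ± 6.2770 = (61.7230, 74.2770)

Rounded to 2 decimal places:

(61.72, 74.28)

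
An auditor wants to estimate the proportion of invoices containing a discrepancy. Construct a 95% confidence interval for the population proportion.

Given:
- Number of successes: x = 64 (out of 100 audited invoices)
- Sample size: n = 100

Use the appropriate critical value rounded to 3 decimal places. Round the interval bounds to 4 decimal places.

Sample proportion: p̂ = 64/100 = 0.640000

Check conditions for normal approximation:
  np̂ = 64 ≥ 10 ✓
  n(1-p̂) = 36 ≥ 10 ✓

The sample is large enough, so use a z-interval (normal approximation) for the proportion.

For 95% confidence, z* = 1.96 (from standard normal table)

Standard error: SE = √(p̂(1-p̂)/n) = √(0.640000×0.360000/100) = 0.04800000

Margin of error: E = z* × SE = 1.96 × 0.04800000 = 0.094080

Z-interval: p̂ ± E = 0.640000 ± 0.094080 = (0.545920, 0.734080)

Rounded to 4 decimal places:

(0.5459, 0.7341)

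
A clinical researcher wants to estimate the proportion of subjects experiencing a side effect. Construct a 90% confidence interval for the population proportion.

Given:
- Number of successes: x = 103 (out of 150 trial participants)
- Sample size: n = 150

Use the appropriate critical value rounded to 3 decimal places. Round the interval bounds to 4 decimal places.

Sample proportion: p̂ = 103/150 = 0.686667

Check conditions for normal approximation:
  np̂ = 103 ≥ 10 ✓
  n(1-p̂) = 47 ≥ 10 ✓

The sample is large enough, so use a z-interval (normal approximation) for the proportion.

For 90% confidence, z* = 1.645 (from standard normal table)

Standard error: SE = √(p̂(1-p̂)/n) = √(0.686667×0.313333/150) = 0.03787308

Margin of error: E = z* × SE = 1.645 × 0.03787308 = 0.062301

Z-interval: p̂ ± E = 0.686667 ± 0.062301 = (0.624365, 0.748968)

Rounded to 4 decimal places:

(0.6244, 0.7490)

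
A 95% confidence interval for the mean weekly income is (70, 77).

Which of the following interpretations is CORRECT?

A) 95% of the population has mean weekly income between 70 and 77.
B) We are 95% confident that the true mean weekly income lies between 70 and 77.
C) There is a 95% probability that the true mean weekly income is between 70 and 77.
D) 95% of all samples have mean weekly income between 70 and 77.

A confidence interval represents our confidence in the procedure, not a probability statement about the parameter.

Key concept: If we repeated this sampling process many times and computed a 95% CI each time, about 95% of those intervals would contain the true population parameter.

For this specific interval (70, 77):
- Midpoint (point estimate): 73.5
- Margin of error: 3.5

The correct interpretation is the one stating confidence that the true parameter lies in the interval — option B.

B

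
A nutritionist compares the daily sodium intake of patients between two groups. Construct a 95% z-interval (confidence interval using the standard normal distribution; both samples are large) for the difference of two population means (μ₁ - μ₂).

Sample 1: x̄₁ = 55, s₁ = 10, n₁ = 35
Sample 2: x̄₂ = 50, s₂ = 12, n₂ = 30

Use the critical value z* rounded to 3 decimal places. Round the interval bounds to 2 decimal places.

Both samples are large (n₁ = 35 ≥ 30, n₂ = 30 ≥ 30), so a z-interval for the difference of means applies.

Point estimate: x̄₁ - x̄₂ = 55 - 50 = 5

Standard error: SE = √(s₁²/n₁ + s₂²/n₂)
= √(10²/35 + 12²/30)
= √(2.857143 + 4.800000)
= 2.767154

For 95% confidence, z* = 1.96 (from standard normal table)
Margin of error: E = z* × SE = 1.96 × 2.767154 = 5.4236

Z-interval: (x̄₁ - x̄₂) ± E = 5 ± 5.4236 = (-0.4236, 10.4236)

Rounded to 2 decimal places:

(-0.42, 10.42)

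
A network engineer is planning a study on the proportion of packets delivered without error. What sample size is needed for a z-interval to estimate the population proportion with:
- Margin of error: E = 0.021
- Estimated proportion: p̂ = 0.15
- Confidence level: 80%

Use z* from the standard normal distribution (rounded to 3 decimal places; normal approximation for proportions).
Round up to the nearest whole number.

Using z* for proportion z-interval (normal approximation).

For 80% confidence, z* = 1.282 (from standard normal table)

Sample size formula for proportion z-interval: n = z*²p̂(1-p̂)/E²

n = 1.282² × 0.15 × 0.85 / 0.021²
  = 1.643524 × 0.1275 / 0.000441
  = 475.1685

Round up to the nearest whole number: n = 476

476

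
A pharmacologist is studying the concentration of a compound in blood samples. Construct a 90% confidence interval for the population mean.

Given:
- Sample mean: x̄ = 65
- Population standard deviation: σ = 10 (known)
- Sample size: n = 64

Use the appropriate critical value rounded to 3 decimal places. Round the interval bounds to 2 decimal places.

The population standard deviation σ is known, so use a z-interval (standard normal critical value).

For 90% confidence, z* = 1.645 (from standard normal table)

Standard error: SE = σ/√n = 10/√64 = 1.250000

Margin of error: E = z* × SE = 1.645 × 1.250000 = 2.0562

Z-interval: x̄ ± E = 65 ± 2.0562 = (62.9438, 67.0563)

Rounded to 2 decimal places:

(62.94, 67.06)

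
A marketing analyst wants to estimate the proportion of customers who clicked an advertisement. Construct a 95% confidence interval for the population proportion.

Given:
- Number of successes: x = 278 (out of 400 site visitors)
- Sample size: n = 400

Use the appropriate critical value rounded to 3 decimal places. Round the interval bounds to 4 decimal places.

Sample proportion: p̂ = 278/400 = 0.695000

Check conditions for normal approximation:
  np̂ = 278 ≥ 10 ✓
  n(1-p̂) = 122 ≥ 10 ✓

The sample is large enough, so use a z-interval (normal approximation) for the proportion.

For 95% confidence, z* = 1.96 (from standard normal table)

Standard error: SE = √(p̂(1-p̂)/n) = √(0.695000×0.305000/400) = 0.02302037

Margin of error: E = z* × SE = 1.96 × 0.02302037 = 0.045120

Z-interval: p̂ ± E = 0.695000 ± 0.045120 = (0.649880, 0.740120)

Rounded to 4 decimal places:

(0.6499, 0.7401)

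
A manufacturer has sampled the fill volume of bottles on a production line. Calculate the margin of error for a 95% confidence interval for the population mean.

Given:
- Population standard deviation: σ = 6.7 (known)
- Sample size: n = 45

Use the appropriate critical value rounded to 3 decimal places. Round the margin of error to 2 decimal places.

The population standard deviation σ is known, so use the z-interval margin of error formula.

For 95% confidence, z* = 1.96 (from standard normal table)

Margin of error formula for z-interval: E = z* × σ/√n

E = 1.96 × 6.7/√45
  = 1.96 × 0.998777
  = 1.9576

Rounded to 2 decimal places:

1.96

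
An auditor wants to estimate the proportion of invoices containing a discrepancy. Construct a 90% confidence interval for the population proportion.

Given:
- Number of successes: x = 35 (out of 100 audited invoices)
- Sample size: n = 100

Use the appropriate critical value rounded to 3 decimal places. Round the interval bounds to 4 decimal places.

Sample proportion: p̂ = 35/100 = 0.350000

Check conditions for normal approximation:
  np̂ = 35 ≥ 10 ✓
  n(1-p̂) = 65 ≥ 10 ✓

The sample is large enough, so use a z-interval (normal approximation) for the proportion.

For 90% confidence, z* = 1.645 (from standard normal table)

Standard error: SE = √(p̂(1-p̂)/n) = √(0.350000×0.650000/100) = 0.04769696

Margin of error: E = z* × SE = 1.645 × 0.04769696 = 0.078461

Z-interval: p̂ ± E = 0.350000 ± 0.078461 = (0.271539, 0.428461)

Rounded to 4 decimal places:

(0.2715, 0.4285)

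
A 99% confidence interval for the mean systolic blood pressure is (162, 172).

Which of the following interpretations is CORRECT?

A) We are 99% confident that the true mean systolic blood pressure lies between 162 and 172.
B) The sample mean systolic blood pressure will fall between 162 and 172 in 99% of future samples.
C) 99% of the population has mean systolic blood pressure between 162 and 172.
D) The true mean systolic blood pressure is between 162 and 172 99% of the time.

A confidence interval represents our confidence in the procedure, not a probability statement about the parameter.

Key concept: If we repeated this sampling process many times and computed a 99% CI each time, about 99% of those intervals would contain the true population parameter.

For this specific interval (162, 172):
- Midpoint (point estimate): 167
- Margin of error: 5

The correct interpretation is the one stating confidence that the true parameter lies in the interval — option A.

A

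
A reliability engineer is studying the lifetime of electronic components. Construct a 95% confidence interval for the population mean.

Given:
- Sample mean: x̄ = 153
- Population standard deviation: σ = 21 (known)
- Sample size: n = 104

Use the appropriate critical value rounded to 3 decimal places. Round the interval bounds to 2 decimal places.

The population standard deviation σ is known, so use a z-interval (standard normal critical value).

For 95% confidence, z* = 1.96 (from standard normal table)

Standard error: SE = σ/√n = 21/√104 = 2.059219

Margin of error: E = z* × SE = 1.96 × 2.059219 = 4.0361

Z-interval: x̄ ± E = 153 ± 4.0361 = (148.9639, 157.0361)

Rounded to 2 decimal places:

(148.96, 157.04)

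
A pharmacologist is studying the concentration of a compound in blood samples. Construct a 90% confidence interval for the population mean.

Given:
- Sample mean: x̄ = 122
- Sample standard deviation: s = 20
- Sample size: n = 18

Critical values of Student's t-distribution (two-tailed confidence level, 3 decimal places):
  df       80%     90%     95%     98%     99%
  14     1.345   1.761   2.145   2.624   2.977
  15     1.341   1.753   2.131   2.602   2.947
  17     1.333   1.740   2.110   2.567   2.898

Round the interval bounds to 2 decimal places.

The population standard deviation σ is unknown (only the sample standard deviation s is given), so use a t-interval with df = n - 1 = 18 - 1 = 17.

For 90% confidence with df = 17, t* = 1.740 (from t-table)

Standard error: SE = s/√n = 20/√18 = 4.714045

Margin of error: E = t* × SE = 1.740 × 4.714045 = 8.2024

T-interval: x̄ ± E = 122 ± 8.2024 = (113.7976, 130.2024)

Rounded to 2 decimal places:

(113.80, 130.20)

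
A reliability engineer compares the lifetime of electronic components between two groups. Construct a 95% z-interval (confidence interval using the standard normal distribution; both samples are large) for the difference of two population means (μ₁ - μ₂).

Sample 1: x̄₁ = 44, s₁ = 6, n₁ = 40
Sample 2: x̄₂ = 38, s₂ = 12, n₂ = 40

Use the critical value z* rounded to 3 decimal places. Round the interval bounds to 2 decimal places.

Both samples are large (n₁ = 40 ≥ 30, n₂ = 40 ≥ 30), so a z-interval for the difference of means applies.

Point estimate: x̄₁ - x̄₂ = 44 - 38 = 6

Standard error: SE = √(s₁²/n₁ + s₂²/n₂)
= √(6²/40 + 12²/40)
= √(0.900000 + 3.600000)
= 2.121320

For 95% confidence, z* = 1.96 (from standard normal table)
Margin of error: E = z* × SE = 1.96 × 2.121320 = 4.1578

Z-interval: (x̄₁ - x̄₂) ± E = 6 ± 4.1578 = (1.8422, 10.1578)

Rounded to 2 decimal places:

(1.84, 10.16)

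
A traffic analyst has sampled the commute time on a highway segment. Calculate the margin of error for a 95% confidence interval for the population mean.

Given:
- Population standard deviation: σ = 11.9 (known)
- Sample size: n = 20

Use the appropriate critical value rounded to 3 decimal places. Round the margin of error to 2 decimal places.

The population standard deviation σ is known, so use the z-interval margin of error formula.

For 95% confidence, z* = 1.96 (from standard normal table)

Margin of error formula for z-interval: E = z* × σ/√n

E = 1.96 × 11.9/√20
  = 1.96 × 2.660921
  = 5.2154

Rounded to 2 decimal places:

5.22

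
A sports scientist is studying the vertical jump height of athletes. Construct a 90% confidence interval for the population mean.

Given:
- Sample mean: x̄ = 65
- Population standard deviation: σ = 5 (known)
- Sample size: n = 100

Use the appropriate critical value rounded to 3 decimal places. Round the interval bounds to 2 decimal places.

The population standard deviation σ is known, so use a z-interval (standard normal critical value).

For 90% confidence, z* = 1.645 (from standard normal table)

Standard error: SE = σ/√n = 5/√100 = 0.500000

Margin of error: E = z* × SE = 1.645 × 0.500000 = 0.8225

Z-interval: x̄ ± E = 65 ± 0.8225 = (64.1775, 65.8225)

Rounded to 2 decimal places:

(64.18, 65.82)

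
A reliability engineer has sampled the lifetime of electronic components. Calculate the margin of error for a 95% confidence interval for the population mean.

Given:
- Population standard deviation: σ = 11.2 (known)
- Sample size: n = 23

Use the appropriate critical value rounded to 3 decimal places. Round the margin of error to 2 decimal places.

The population standard deviation σ is known, so use the z-interval margin of error formula.

For 95% confidence, z* = 1.96 (from standard normal table)

Margin of error formula for z-interval: E = z* × σ/√n

E = 1.96 × 11.2/√23
  = 1.96 × 2.335361
  = 4.5773

Rounded to 2 decimal places:

4.58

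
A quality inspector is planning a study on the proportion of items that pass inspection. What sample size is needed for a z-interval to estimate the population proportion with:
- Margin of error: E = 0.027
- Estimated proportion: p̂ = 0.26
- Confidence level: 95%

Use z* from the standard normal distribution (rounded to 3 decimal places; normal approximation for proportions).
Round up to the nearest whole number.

Using z* for proportion z-interval (normal approximation).

For 95% confidence, z* = 1.96 (from standard normal table)

Sample size formula for proportion z-interval: n = z*²p̂(1-p̂)/E²

n = 1.96² × 0.26 × 0.74 / 0.027²
  = 3.8416 × 0.1924 / 0.000729
  = 1013.8873

Round up to the nearest whole number: n = 1014

1014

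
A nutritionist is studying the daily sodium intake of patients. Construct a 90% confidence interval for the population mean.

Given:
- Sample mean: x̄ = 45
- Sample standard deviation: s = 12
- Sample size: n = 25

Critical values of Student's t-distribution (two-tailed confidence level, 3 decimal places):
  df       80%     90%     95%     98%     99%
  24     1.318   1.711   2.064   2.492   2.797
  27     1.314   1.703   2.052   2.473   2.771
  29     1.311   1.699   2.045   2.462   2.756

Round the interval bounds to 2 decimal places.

The population standard deviation σ is unknown (only the sample standard deviation s is given), so use a t-interval with df = n - 1 = 25 - 1 = 24.

For 90% confidence with df = 24, t* = 1.711 (from t-table)

Standard error: SE = s/√n = 12/√25 = 2.400000

Margin of error: E = t* × SE = 1.711 × 2.400000 = 4.1064

T-interval: x̄ ± E = 45 ± 4.1064 = (40.8936, 49.1064)

Rounded to 2 decimal places:

(40.89, 49.11)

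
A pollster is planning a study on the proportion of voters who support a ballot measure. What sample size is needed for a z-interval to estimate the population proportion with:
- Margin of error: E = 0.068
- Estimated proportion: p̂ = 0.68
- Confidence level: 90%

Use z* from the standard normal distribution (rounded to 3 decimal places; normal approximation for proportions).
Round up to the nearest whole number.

Using z* for proportion z-interval (normal approximation).

For 90% confidence, z* = 1.645 (from standard normal table)

Sample size formula for proportion z-interval: n = z*²p̂(1-p̂)/E²

n = 1.645² × 0.68 × 0.32 / 0.068²
  = 2.706025 × 0.2176 / 0.004624
  = 127.3424

Round up to the nearest whole number: n = 128

128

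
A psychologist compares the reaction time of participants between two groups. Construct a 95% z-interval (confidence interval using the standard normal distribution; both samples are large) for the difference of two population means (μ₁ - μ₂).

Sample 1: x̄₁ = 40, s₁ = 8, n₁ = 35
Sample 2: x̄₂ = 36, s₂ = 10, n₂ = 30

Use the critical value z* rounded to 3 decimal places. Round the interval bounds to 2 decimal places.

Both samples are large (n₁ = 35 ≥ 30, n₂ = 30 ≥ 30), so a z-interval for the difference of means applies.

Point estimate: x̄₁ - x̄₂ = 40 - 36 = 4

Standard error: SE = √(s₁²/n₁ + s₂²/n₂)
= √(8²/35 + 10²/30)
= √(1.828571 + 3.333333)
= 2.271983

For 95% confidence, z* = 1.96 (from standard normal table)
Margin of error: E = z* × SE = 1.96 × 2.271983 = 4.4531

Z-interval: (x̄₁ - x̄₂) ± E = 4 ± 4.4531 = (-0.4531, 8.4531)

Rounded to 2 decimal places:

(-0.45, 8.45)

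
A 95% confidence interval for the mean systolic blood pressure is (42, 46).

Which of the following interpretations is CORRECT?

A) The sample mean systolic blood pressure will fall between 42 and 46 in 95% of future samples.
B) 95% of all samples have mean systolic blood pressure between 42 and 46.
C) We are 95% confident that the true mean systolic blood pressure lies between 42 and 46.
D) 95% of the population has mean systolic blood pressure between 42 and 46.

A confidence interval represents our confidence in the procedure, not a probability statement about the parameter.

Key concept: If we repeated this sampling process many times and computed a 95% CI each time, about 95% of those intervals would contain the true population parameter.

For this specific interval (42, 46):
- Midpoint (point estimate): 44
- Margin of error: 2

The correct interpretation is the one stating confidence that the true parameter lies in the interval — option C.

C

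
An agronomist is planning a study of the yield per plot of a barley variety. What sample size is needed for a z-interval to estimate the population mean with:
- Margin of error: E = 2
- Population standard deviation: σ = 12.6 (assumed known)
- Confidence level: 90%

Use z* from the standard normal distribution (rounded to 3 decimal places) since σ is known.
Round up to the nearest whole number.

Using z* since population σ is known (z-interval formula).

For 90% confidence, z* = 1.645 (from standard normal table)

Sample size formula for z-interval: n = (z*σ/E)²

n = (1.645 × 12.6 / 2)²
  = (10.363500)²
  = 107.4021

Round up to the nearest whole number: n = 108

108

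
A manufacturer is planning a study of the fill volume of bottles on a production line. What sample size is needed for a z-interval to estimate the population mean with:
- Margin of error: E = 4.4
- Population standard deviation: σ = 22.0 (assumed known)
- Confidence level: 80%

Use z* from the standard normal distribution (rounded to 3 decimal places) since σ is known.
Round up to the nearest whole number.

Using z* since population σ is known (z-interval formula).

For 80% confidence, z* = 1.282 (from standard normal table)

Sample size formula for z-interval: n = (z*σ/E)²

n = (1.282 × 22.0 / 4.4)²
  = (6.410000)²
  = 41.0881

Round up to the nearest whole number: n = 42

42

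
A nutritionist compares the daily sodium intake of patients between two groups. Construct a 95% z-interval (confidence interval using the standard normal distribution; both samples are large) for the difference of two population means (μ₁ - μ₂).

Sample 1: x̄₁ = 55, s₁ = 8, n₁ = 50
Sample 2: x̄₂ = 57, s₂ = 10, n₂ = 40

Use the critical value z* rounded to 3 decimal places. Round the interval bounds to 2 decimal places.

Both samples are large (n₁ = 50 ≥ 30, n₂ = 40 ≥ 30), so a z-interval for the difference of means applies.

Point estimate: x̄₁ - x̄₂ = 55 - 57 = -2

Standard error: SE = √(s₁²/n₁ + s₂²/n₂)
= √(8²/50 + 10²/40)
= √(1.280000 + 2.500000)
= 1.944222

For 95% confidence, z* = 1.96 (from standard normal table)
Margin of error: E = z* × SE = 1.96 × 1.944222 = 3.8107

Z-interval: (x̄₁ - x̄₂) ± E = -2 ± 3.8107 = (-5.8107, 1.8107)

Rounded to 2 decimal places:

(-5.81, 1.81)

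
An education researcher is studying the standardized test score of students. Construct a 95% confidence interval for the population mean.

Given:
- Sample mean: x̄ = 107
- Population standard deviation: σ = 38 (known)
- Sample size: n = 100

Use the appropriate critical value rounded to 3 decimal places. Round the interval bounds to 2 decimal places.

The population standard deviation σ is known, so use a z-interval (standard normal critical value).

For 95% confidence, z* = 1.96 (from standard normal table)

Standard error: SE = σ/√n = 38/√100 = 3.800000

Margin of error: E = z* × SE = 1.96 × 3.800000 = 7.4480

Z-interval: x̄ ± E = 107 ± 7.4480 = (99.5520, 114.4480)

Rounded to 2 decimal places:

(99.55, 114.45)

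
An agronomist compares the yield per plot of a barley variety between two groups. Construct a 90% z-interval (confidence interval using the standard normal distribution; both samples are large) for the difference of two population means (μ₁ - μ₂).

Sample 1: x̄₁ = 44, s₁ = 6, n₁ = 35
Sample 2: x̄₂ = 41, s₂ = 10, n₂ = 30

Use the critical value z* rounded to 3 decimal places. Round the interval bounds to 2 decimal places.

Both samples are large (n₁ = 35 ≥ 30, n₂ = 30 ≥ 30), so a z-interval for the difference of means applies.

Point estimate: x̄₁ - x̄₂ = 44 - 41 = 3

Standard error: SE = √(s₁²/n₁ + s₂²/n₂)
= √(6²/35 + 10²/30)
= √(1.028571 + 3.333333)
= 2.088517

For 90% confidence, z* = 1.645 (from standard normal table)
Margin of error: E = z* × SE = 1.645 × 2.088517 = 3.4356

Z-interval: (x̄₁ - x̄₂) ± E = 3 ± 3.4356 = (-0.4356, 6.4356)

Rounded to 2 decimal places:

(-0.44, 6.44)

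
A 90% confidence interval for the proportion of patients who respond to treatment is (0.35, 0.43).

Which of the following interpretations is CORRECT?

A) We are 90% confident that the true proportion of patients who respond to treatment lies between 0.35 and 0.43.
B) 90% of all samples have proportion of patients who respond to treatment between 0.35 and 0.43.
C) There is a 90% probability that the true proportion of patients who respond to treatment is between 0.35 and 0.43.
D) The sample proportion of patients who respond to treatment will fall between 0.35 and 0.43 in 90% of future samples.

A confidence interval represents our confidence in the procedure, not a probability statement about the parameter.

Key concept: If we repeated this sampling process many times and computed a 90% CI each time, about 90% of those intervals would contain the true population parameter.

For this specific interval (0.35, 0.43):
- Midpoint (point estimate): 0.39
- Margin of error: 0.04

The correct interpretation is the one stating confidence that the true parameter lies in the interval — option A.

A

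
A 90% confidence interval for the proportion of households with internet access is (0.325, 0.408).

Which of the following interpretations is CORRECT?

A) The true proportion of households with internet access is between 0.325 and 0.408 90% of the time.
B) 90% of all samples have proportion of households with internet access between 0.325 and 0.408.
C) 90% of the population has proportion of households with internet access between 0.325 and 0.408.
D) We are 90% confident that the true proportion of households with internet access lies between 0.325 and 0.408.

A confidence interval represents our confidence in the procedure, not a probability statement about the parameter.

Key concept: If we repeated this sampling process many times and computed a 90% CI each time, about 90% of those intervals would contain the true population parameter.

For this specific interval (0.325, 0.408):
- Midpoint (point estimate): 0.3665
- Margin of error: 0.0415

The correct interpretation is the one stating confidence that the true parameter lies in the interval — option D.

D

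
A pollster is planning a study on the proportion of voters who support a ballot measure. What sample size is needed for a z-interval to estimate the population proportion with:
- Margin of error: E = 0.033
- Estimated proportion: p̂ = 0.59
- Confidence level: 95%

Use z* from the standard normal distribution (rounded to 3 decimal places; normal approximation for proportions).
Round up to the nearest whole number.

Using z* for proportion z-interval (normal approximation).

For 95% confidence, z* = 1.96 (from standard normal table)

Sample size formula for proportion z-interval: n = z*²p̂(1-p̂)/E²

n = 1.96² × 0.59 × 0.41 / 0.033²
  = 3.8416 × 0.2419 / 0.001089
  = 853.3361

Round up to the nearest whole number: n = 854

854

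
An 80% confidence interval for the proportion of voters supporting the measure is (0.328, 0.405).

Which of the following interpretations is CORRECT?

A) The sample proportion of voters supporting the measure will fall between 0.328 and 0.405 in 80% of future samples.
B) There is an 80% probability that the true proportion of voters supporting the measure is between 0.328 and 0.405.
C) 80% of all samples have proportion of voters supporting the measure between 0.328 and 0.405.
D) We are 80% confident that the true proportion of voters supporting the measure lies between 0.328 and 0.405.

A confidence interval represents our confidence in the procedure, not a probability statement about the parameter.

Key concept: If we repeated this sampling process many times and computed an 80% CI each time, about 80% of those intervals would contain the true population parameter.

For this specific interval (0.328, 0.405):
- Midpoint (point estimate): 0.3665
- Margin of error: 0.0385

The correct interpretation is the one stating confidence that the true parameter lies in the interval — option D.

D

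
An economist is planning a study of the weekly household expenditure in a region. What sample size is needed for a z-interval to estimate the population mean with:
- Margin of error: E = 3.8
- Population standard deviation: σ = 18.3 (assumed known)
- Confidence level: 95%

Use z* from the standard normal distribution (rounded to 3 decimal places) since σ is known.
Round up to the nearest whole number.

Using z* since population σ is known (z-interval formula).

For 95% confidence, z* = 1.96 (from standard normal table)

Sample size formula for z-interval: n = (z*σ/E)²

n = (1.96 × 18.3 / 3.8)²
  = (9.438947)²
  = 89.0937

Round up to the nearest whole number: n = 90

90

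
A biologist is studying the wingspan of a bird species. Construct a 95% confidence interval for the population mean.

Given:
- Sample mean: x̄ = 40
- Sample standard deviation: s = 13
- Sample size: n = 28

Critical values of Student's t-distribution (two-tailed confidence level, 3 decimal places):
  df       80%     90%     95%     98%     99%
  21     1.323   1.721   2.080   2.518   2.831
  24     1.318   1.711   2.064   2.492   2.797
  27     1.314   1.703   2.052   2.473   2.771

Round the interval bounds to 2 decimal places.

The population standard deviation σ is unknown (only the sample standard deviation s is given), so use a t-interval with df = n - 1 = 28 - 1 = 27.

For 95% confidence with df = 27, t* = 2.052 (from t-table)

Standard error: SE = s/√n = 13/√28 = 2.456769

Margin of error: E = t* × SE = 2.052 × 2.456769 = 5.0413

T-interval: x̄ ± E = 40 ± 5.0413 = (34.9587, 45.0413)

Rounded to 2 decimal places:

(34.96, 45.04)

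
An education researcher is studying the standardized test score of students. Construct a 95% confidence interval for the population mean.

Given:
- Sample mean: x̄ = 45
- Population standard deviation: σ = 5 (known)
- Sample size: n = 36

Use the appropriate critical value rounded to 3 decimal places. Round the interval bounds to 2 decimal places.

The population standard deviation σ is known, so use a z-interval (standard normal critical value).

For 95% confidence, z* = 1.96 (from standard normal table)

Standard error: SE = σ/√n = 5/√36 = 0.833333

Margin of error: E = z* × SE = 1.96 × 0.833333 = 1.6333

Z-interval: x̄ ± E = 45 ± 1.6333 = (43.3667, 46.6333)

Rounded to 2 decimal places:

(43.37, 46.63)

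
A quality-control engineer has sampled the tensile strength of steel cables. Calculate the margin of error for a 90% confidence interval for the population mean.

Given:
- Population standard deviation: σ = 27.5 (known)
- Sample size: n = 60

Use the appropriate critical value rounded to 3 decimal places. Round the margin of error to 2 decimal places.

The population standard deviation σ is known, so use the z-interval margin of error formula.

For 90% confidence, z* = 1.645 (from standard normal table)

Margin of error formula for z-interval: E = z* × σ/√n

E = 1.645 × 27.5/√60
  = 1.645 × 3.550235
  = 5.8401

Rounded to 2 decimal places:

5.84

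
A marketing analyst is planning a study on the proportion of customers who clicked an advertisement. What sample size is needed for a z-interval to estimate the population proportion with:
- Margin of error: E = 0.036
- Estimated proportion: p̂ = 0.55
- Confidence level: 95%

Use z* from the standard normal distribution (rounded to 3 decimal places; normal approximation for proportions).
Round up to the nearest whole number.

Using z* for proportion z-interval (normal approximation).

For 95% confidence, z* = 1.96 (from standard normal table)

Sample size formula for proportion z-interval: n = z*²p̂(1-p̂)/E²

n = 1.96² × 0.55 × 0.45 / 0.036²
  = 3.8416 × 0.2475 / 0.001296
  = 733.6389

Round up to the nearest whole number: n = 734

734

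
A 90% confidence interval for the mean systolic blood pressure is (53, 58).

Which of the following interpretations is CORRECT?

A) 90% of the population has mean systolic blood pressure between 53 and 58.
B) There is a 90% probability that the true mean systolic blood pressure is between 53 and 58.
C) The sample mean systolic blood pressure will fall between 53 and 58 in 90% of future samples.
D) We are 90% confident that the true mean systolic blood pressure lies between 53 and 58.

A confidence interval represents our confidence in the procedure, not a probability statement about the parameter.

Key concept: If we repeated this sampling process many times and computed a 90% CI each time, about 90% of those intervals would contain the true population parameter.

For this specific interval (53, 58):
- Midpoint (point estimate): 55.5
- Margin of error: 2.5

The correct interpretation is the one stating confidence that the true parameter lies in the interval — option D.

D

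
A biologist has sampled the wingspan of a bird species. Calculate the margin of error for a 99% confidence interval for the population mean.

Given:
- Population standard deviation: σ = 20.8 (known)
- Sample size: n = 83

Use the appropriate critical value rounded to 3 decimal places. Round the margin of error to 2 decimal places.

The population standard deviation σ is known, so use the z-interval margin of error formula.

For 99% confidence, z* = 2.576 (from standard normal table)

Margin of error formula for z-interval: E = z* × σ/√n

E = 2.576 × 20.8/√83
  = 2.576 × 2.283097
  = 5.8813

Rounded to 2 decimal places:

5.88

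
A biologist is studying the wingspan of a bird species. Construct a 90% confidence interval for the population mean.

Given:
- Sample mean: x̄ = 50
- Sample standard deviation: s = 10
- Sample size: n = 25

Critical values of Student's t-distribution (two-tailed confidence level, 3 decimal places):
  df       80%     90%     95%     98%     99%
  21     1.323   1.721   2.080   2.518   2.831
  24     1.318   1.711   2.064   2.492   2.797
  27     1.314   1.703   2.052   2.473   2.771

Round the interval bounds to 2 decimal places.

The population standard deviation σ is unknown (only the sample standard deviation s is given), so use a t-interval with df = n - 1 = 25 - 1 = 24.

For 90% confidence with df = 24, t* = 1.711 (from t-table)

Standard error: SE = s/√n = 10/√25 = 2.000000

Margin of error: E = t* × SE = 1.711 × 2.000000 = 3.4220

T-interval: x̄ ± E = 50 ± 3.4220 = (46.5780, 53.4220)

Rounded to 2 decimal places:

(46.58, 53.42)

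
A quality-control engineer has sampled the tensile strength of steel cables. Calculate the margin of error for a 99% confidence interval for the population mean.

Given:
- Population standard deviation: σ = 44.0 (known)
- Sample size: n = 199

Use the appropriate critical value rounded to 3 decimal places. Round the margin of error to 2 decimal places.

The population standard deviation σ is known, so use the z-interval margin of error formula.

For 99% confidence, z* = 2.576 (from standard normal table)

Margin of error formula for z-interval: E = z* × σ/√n

E = 2.576 × 44.0/√199
  = 2.576 × 3.119077
  = 8.0347

Rounded to 2 decimal places:

8.03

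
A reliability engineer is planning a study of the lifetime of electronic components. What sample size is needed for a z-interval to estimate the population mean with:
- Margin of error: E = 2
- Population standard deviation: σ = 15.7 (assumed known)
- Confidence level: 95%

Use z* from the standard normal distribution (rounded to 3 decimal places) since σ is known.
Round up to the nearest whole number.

Using z* since population σ is known (z-interval formula).

For 95% confidence, z* = 1.96 (from standard normal table)

Sample size formula for z-interval: n = (z*σ/E)²

n = (1.96 × 15.7 / 2)²
  = (15.386000)²
  = 236.7290

Round up to the nearest whole number: n = 237

237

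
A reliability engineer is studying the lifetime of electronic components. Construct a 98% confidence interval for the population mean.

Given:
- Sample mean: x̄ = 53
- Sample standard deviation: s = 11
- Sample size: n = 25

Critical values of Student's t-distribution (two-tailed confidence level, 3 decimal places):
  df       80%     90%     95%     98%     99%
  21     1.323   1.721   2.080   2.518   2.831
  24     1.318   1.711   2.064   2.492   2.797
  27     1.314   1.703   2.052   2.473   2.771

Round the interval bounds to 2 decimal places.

The population standard deviation σ is unknown (only the sample standard deviation s is given), so use a t-interval with df = n - 1 = 25 - 1 = 24.

For 98% confidence with df = 24, t* = 2.492 (from t-table)

Standard error: SE = s/√n = 11/√25 = 2.200000

Margin of error: E = t* × SE = 2.492 × 2.200000 = 5.4824

T-interval: x̄ ± E = 53 ± 5.4824 = (47.5176, 58.4824)

Rounded to 2 decimal places:

(47.52, 58.48)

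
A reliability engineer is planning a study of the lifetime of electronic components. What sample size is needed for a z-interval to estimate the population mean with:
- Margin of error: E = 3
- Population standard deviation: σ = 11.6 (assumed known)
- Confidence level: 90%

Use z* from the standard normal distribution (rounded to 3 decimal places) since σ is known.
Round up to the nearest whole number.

Using z* since population σ is known (z-interval formula).

For 90% confidence, z* = 1.645 (from standard normal table)

Sample size formula for z-interval: n = (z*σ/E)²

n = (1.645 × 11.6 / 3)²
  = (6.360667)²
  = 40.4581

Round up to the nearest whole number: n = 41

41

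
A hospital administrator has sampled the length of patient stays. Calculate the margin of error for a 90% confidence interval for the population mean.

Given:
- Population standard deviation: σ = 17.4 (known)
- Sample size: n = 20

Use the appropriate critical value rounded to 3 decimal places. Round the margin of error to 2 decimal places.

The population standard deviation σ is known, so use the z-interval margin of error formula.

For 90% confidence, z* = 1.645 (from standard normal table)

Margin of error formula for z-interval: E = z* × σ/√n

E = 1.645 × 17.4/√20
  = 1.645 × 3.890758
  = 6.4003

Rounded to 2 decimal places:

6.40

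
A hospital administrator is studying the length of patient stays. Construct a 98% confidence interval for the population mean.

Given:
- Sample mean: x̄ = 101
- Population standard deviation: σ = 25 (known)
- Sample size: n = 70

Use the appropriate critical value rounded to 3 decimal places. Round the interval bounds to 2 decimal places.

The population standard deviation σ is known, so use a z-interval (standard normal critical value).

For 98% confidence, z* = 2.326 (from standard normal table)

Standard error: SE = σ/√n = 25/√70 = 2.988072

Margin of error: E = z* × SE = 2.326 × 2.988072 = 6.9503

Z-interval: x̄ ± E = 101 ± 6.9503 = (94.0497, 107.9503)

Rounded to 2 decimal places:

(94.05, 107.95)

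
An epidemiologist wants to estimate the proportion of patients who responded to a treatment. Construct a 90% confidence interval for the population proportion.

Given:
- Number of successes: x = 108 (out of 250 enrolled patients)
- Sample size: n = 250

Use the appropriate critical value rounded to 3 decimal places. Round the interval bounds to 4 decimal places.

Sample proportion: p̂ = 108/250 = 0.432000

Check conditions for normal approximation:
  np̂ = 108 ≥ 10 ✓
  n(1-p̂) = 142 ≥ 10 ✓

The sample is large enough, so use a z-interval (normal approximation) for the proportion.

For 90% confidence, z* = 1.645 (from standard normal table)

Standard error: SE = √(p̂(1-p̂)/n) = √(0.432000×0.568000/250) = 0.03132896

Margin of error: E = z* × SE = 1.645 × 0.03132896 = 0.051536

Z-interval: p̂ ± E = 0.432000 ± 0.051536 = (0.380464, 0.483536)

Rounded to 4 decimal places:

(0.3805, 0.4835)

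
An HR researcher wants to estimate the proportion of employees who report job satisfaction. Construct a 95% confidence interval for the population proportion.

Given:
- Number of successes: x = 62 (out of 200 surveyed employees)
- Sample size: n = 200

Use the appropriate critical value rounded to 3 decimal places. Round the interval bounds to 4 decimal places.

Sample proportion: p̂ = 62/200 = 0.310000

Check conditions for normal approximation:
  np̂ = 62 ≥ 10 ✓
  n(1-p̂) = 138 ≥ 10 ✓

The sample is large enough, so use a z-interval (normal approximation) for the proportion.

For 95% confidence, z* = 1.96 (from standard normal table)

Standard error: SE = √(p̂(1-p̂)/n) = √(0.310000×0.690000/200) = 0.03270321

Margin of error: E = z* × SE = 1.96 × 0.03270321 = 0.064098

Z-interval: p̂ ± E = 0.310000 ± 0.064098 = (0.245902, 0.374098)

Rounded to 4 decimal places:

(0.2459, 0.3741)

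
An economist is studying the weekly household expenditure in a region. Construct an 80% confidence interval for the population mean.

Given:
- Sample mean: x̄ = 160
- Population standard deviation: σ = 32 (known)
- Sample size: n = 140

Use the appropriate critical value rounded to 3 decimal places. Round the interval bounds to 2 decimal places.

The population standard deviation σ is known, so use a z-interval (standard normal critical value).

For 80% confidence, z* = 1.282 (from standard normal table)

Standard error: SE = σ/√n = 32/√140 = 2.704494

Margin of error: E = z* × SE = 1.282 × 2.704494 = 3.4672

Z-interval: x̄ ± E = 160 ± 3.4672 = (156.5328, 163.4672)

Rounded to 2 decimal places:

(156.53, 163.47)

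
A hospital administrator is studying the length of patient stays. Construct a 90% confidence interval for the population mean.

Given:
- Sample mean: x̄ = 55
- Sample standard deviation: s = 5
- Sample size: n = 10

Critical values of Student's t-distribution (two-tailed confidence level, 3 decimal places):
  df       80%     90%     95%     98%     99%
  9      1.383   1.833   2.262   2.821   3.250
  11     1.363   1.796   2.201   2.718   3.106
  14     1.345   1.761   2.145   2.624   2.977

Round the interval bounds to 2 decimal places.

The population standard deviation σ is unknown (only the sample standard deviation s is given), so use a t-interval with df = n - 1 = 10 - 1 = 9.

For 90% confidence with df = 9, t* = 1.833 (from t-table)

Standard error: SE = s/√n = 5/√10 = 1.581139

Margin of error: E = t* × SE = 1.833 × 1.581139 = 2.8982

T-interval: x̄ ± E = 55 ± 2.8982 = (52.1018, 57.8982)

Rounded to 2 decimal places:

(52.10, 57.90)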